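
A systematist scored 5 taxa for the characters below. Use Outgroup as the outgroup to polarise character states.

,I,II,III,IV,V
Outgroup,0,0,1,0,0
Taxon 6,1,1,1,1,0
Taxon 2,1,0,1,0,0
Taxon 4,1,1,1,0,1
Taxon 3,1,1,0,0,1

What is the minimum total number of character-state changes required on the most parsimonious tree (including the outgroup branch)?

5

Character polarity is set by the outgroup: the derived state is whichever differs from the outgroup's state, so for III the derived state is '0', and for the remaining characters it is '1'.
I (derived state '1') is shared by all ingroup taxa — unites the whole ingroup.
Only Taxon 3, Taxon 4, and Taxon 6 show the derived state '1' for II, supporting them as a clade.
III (derived state '0') is unique to Taxon 3 (autapomorphy; uninformative for grouping).
IV: derived state '1' in Taxon 6 only — an autapomorphy, so it tells us nothing about relationships among taxa.
Only Taxon 3 and Taxon 4 show the derived state '1' for V, supporting them as a clade.
Most parsimonious ingroup topology: ((Taxon 6,(Taxon 4,Taxon 3)),Taxon 2).
Changes per character on this tree: I: 1; II: 1; III: 1; IV: 1; V: 1.
Total = 5.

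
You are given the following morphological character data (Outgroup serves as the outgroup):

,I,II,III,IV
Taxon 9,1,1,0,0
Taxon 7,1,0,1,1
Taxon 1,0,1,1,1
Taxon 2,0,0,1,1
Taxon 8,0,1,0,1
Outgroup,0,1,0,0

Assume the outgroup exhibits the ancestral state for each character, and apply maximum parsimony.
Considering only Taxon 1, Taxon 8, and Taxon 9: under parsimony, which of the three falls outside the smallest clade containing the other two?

Taxon 9

Character polarity is set by the outgroup: the derived state is whichever differs from the outgroup's state, so for II the derived state is '0', and for the remaining characters it is '1'.
I (state '1') occurs in Taxon 7 and Taxon 9 but conflicts with the nesting implied by the other characters — most parsimoniously interpreted as homoplasy.
II: derived state '0' in Taxon 2 and Taxon 7 only — synapomorphy for {Taxon 2, Taxon 7}.
Only Taxon 1, Taxon 2, and Taxon 7 show the derived state '1' for III, supporting them as a clade.
IV: derived state '1' in Taxon 1, Taxon 2, Taxon 7, and Taxon 8 only — synapomorphy for {Taxon 1, Taxon 2, Taxon 7, Taxon 8}.
Most parsimonious ingroup topology: (Taxon 9,((Taxon 1,(Taxon 7,Taxon 2)),Taxon 8)).
Taxon 1 and Taxon 8 share a more recent common ancestor with each other than either does with Taxon 9, so Taxon 9 is the least closely related of the three.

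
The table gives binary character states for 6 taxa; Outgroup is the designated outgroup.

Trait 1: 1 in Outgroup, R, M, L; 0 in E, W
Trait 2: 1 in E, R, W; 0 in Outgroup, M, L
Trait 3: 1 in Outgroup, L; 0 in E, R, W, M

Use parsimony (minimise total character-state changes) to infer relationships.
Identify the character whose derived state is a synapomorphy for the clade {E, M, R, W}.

Trait 3

Character polarity is set by the outgroup: the derived state is whichever differs from the outgroup's state, so for Trait 1, Trait 3 the derived state is '0', and for the remaining characters it is '1'.
Only E and W show the derived state '0' for Trait 1, supporting them as a clade.
Trait 2: derived state '1' in E, R, and W only — synapomorphy for {E, R, W}.
Trait 3 (derived state '0') is shared by E, M, R, and W — a synapomorphy uniting that clade.
Most parsimonious ingroup topology: ((((E,W),R),M),L).
The clade {E, M, R, W} is supported by Trait 3: its derived state '0' occurs in exactly those taxa and in no other taxon (including the outgroup).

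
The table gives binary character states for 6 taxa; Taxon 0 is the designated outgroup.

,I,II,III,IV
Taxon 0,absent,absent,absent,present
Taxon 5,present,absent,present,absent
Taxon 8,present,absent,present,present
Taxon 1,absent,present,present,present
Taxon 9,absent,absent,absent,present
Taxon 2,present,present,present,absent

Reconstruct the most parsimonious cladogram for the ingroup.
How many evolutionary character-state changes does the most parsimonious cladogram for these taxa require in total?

Character polarity is set by the outgroup: the derived state is whichever differs from the outgroup's state, so for IV the derived state is 'absent', and for the remaining characters it is 'present'.
I (derived state 'present') is shared by Taxon 2, Taxon 5, and Taxon 8 — a synapomorphy uniting that clade.
II groups Taxon 1 and Taxon 2, which is incompatible with the clades supported by the remaining characters; treating it as convergent (homoplasy) costs fewer steps than any alternative tree.
III: derived state 'present' in Taxon 1, Taxon 2, Taxon 5, and Taxon 8 only — synapomorphy for {Taxon 1, Taxon 2, Taxon 5, Taxon 8}.
IV: derived state 'absent' in Taxon 2 and Taxon 5 only — synapomorphy for {Taxon 2, Taxon 5}.
Most parsimonious ingroup topology: ((((Taxon 5,Taxon 2),Taxon 8),Taxon 1),Taxon 9).
Changes per character on this tree: I: 1; II: 2; III: 1; IV: 1.
Total = 5.

5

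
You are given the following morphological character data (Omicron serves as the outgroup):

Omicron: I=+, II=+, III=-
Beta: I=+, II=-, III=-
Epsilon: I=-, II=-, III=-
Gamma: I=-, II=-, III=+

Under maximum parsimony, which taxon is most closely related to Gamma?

Character polarity is set by the outgroup: the derived state is whichever differs from the outgroup's state, so for I, II the derived state is '-', and for the remaining characters it is '+'.
I (derived state '-') is shared by Epsilon and Gamma — a synapomorphy uniting that clade.
II (derived state '-') is shared by all ingroup taxa — unites the whole ingroup.
III (derived state '+') is unique to Gamma (autapomorphy; uninformative for grouping).
Most parsimonious ingroup topology: (Beta,(Epsilon,Gamma)).
Gamma and Epsilon form a cherry on this tree, so they are sister taxa.

Epsilon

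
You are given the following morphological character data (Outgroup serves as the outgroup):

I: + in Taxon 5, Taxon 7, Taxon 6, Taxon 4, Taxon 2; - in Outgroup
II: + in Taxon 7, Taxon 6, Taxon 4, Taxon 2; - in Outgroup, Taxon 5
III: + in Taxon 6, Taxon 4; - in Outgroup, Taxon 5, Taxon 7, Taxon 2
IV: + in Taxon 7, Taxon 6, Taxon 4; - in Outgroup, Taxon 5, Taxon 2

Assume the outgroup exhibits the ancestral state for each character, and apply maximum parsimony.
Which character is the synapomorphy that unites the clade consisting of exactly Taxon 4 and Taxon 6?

III

The outgroup has state '-' for every character, so '+' is the derived state throughout.
I (derived state '+') is shared by all ingroup taxa — unites the whole ingroup.
Only Taxon 2, Taxon 4, Taxon 6, and Taxon 7 show the derived state '+' for II, supporting them as a clade.
III (derived state '+') is shared by Taxon 4 and Taxon 6 — a synapomorphy uniting that clade.
IV: derived state '+' in Taxon 4, Taxon 6, and Taxon 7 only — synapomorphy for {Taxon 4, Taxon 6, Taxon 7}.
Most parsimonious ingroup topology: (Taxon 5,((Taxon 7,(Taxon 6,Taxon 4)),Taxon 2)).
The clade {Taxon 4, Taxon 6} is supported by III: its derived state '+' occurs in exactly those taxa and in no other taxon (including the outgroup).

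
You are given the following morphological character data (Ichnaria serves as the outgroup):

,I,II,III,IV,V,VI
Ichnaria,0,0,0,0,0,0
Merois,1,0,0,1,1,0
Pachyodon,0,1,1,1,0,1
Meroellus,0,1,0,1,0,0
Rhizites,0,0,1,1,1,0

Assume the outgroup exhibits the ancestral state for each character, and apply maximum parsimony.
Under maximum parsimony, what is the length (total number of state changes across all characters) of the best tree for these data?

7

The outgroup has state '0' for every character, so '1' is the derived state throughout.
I: derived state '1' in Merois only — an autapomorphy, so it tells us nothing about relationships among taxa.
II: derived state '1' in Meroellus and Pachyodon only — synapomorphy for {Meroellus, Pachyodon}.
III (state '1') occurs in Pachyodon and Rhizites but conflicts with the nesting implied by the other characters — most parsimoniously interpreted as homoplasy.
All ingroup taxa share the derived state '1' for IV; it defines the ingroup but does not resolve relationships within it.
V (derived state '1') is shared by Merois and Rhizites — a synapomorphy uniting that clade.
VI: derived state '1' in Pachyodon only — an autapomorphy, so it tells us nothing about relationships among taxa.
Most parsimonious ingroup topology: ((Merois,Rhizites),(Pachyodon,Meroellus)).
Changes per character on this tree: I: 1; II: 1; III: 2; IV: 1; V: 1; VI: 1.
Total = 7.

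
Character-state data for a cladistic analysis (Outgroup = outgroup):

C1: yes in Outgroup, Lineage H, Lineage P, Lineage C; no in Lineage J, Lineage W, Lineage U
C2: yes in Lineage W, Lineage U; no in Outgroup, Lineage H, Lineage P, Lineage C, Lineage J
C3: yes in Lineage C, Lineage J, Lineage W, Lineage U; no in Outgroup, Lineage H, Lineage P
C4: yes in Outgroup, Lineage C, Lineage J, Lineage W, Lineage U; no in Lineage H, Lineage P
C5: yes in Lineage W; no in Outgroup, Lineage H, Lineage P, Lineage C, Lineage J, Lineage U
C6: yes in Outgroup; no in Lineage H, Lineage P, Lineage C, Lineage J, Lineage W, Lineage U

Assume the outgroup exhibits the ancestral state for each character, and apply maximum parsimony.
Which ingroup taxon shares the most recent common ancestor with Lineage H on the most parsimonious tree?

Lineage P

Character polarity is set by the outgroup: the derived state is whichever differs from the outgroup's state, so for C1, C4, C6 the derived state is 'no', and for the remaining characters it is 'yes'.
C1: derived state 'no' in Lineage J, Lineage U, and Lineage W only — synapomorphy for {Lineage J, Lineage U, Lineage W}.
Only Lineage U and Lineage W show the derived state 'yes' for C2, supporting them as a clade.
C3: derived state 'yes' in Lineage C, Lineage J, Lineage U, and Lineage W only — synapomorphy for {Lineage C, Lineage J, Lineage U, Lineage W}.
Only Lineage H and Lineage P show the derived state 'no' for C4, supporting them as a clade.
C5 (derived state 'yes') is unique to Lineage W (autapomorphy; uninformative for grouping).
C6 (derived state 'no') is shared by all ingroup taxa — unites the whole ingroup.
Most parsimonious ingroup topology: ((Lineage H,Lineage P),(Lineage C,(Lineage J,(Lineage W,Lineage U)))).
Lineage H and Lineage P form a cherry on this tree, so they are sister taxa.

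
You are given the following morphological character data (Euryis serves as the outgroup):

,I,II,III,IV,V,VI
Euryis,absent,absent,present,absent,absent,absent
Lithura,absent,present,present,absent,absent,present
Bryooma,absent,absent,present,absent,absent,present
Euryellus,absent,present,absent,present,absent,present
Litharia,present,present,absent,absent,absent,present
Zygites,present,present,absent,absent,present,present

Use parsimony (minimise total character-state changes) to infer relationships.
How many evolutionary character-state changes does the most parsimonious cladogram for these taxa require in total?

6

Character polarity is set by the outgroup: the derived state is whichever differs from the outgroup's state, so for III the derived state is 'absent', and for the remaining characters it is 'present'.
I (derived state 'present') is shared by Litharia and Zygites — a synapomorphy uniting that clade.
II: derived state 'present' in Euryellus, Litharia, Lithura, and Zygites only — synapomorphy for {Euryellus, Litharia, Lithura, Zygites}.
III: derived state 'absent' in Euryellus, Litharia, and Zygites only — synapomorphy for {Euryellus, Litharia, Zygites}.
IV: derived state 'present' in Euryellus only — an autapomorphy, so it tells us nothing about relationships among taxa.
V: derived state 'present' in Zygites only — an autapomorphy, so it tells us nothing about relationships among taxa.
All ingroup taxa share the derived state 'present' for VI; it defines the ingroup but does not resolve relationships within it.
Most parsimonious ingroup topology: ((Lithura,(Euryellus,(Litharia,Zygites))),Bryooma).
Changes per character on this tree: I: 1; II: 1; III: 1; IV: 1; V: 1; VI: 1.
Total = 6.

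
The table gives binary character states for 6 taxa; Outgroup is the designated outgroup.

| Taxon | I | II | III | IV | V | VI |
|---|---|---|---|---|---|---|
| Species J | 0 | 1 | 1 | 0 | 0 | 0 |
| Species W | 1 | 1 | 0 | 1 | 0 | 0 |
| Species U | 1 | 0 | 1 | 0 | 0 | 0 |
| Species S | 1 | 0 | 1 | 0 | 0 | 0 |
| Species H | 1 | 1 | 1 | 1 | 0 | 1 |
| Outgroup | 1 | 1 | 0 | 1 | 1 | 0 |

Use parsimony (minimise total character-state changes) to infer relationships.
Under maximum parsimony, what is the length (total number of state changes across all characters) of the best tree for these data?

6

Character polarity is set by the outgroup: the derived state is whichever differs from the outgroup's state, so for I, II, IV, V the derived state is '0', and for the remaining characters it is '1'.
I: derived state '0' in Species J only — an autapomorphy, so it tells us nothing about relationships among taxa.
II (derived state '0') is shared by Species S and Species U — a synapomorphy uniting that clade.
Only Species H, Species J, Species S, and Species U show the derived state '1' for III, supporting them as a clade.
Only Species J, Species S, and Species U show the derived state '0' for IV, supporting them as a clade.
All ingroup taxa share the derived state '0' for V; it defines the ingroup but does not resolve relationships within it.
VI (derived state '1') is unique to Species H (autapomorphy; uninformative for grouping).
Most parsimonious ingroup topology: ((Species H,(Species J,(Species S,Species U))),Species W).
Changes per character on this tree: I: 1; II: 1; III: 1; IV: 1; V: 1; VI: 1.
Total = 6.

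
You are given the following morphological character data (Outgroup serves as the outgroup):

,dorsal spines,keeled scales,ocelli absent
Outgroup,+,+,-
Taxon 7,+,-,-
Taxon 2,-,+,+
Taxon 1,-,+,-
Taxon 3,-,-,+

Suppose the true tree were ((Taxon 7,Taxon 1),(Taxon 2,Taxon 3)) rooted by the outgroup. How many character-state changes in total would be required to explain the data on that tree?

Map each character onto ((Taxon 7,Taxon 1),(Taxon 2,Taxon 3)) (rooted by Outgroup) and count the minimum state changes it requires (Fitch parsimony):
dorsal spines: 2; keeled scales: 2; ocelli absent: 1.
Total tree length = 5.

5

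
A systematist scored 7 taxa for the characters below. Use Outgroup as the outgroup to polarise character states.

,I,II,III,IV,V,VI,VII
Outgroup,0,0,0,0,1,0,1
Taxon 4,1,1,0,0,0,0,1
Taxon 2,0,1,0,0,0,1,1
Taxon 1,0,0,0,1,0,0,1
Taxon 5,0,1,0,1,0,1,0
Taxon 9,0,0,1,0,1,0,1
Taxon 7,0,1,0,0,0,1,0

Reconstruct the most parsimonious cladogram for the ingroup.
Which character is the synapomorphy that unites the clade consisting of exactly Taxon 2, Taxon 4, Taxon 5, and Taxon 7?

Character polarity is set by the outgroup: the derived state is whichever differs from the outgroup's state, so for V, VII the derived state is '0', and for the remaining characters it is '1'.
I (derived state '1') is unique to Taxon 4 (autapomorphy; uninformative for grouping).
Only Taxon 2, Taxon 4, Taxon 5, and Taxon 7 show the derived state '1' for II, supporting them as a clade.
III (derived state '1') is unique to Taxon 9 (autapomorphy; uninformative for grouping).
IV (state '1') occurs in Taxon 1 and Taxon 5 but conflicts with the nesting implied by the other characters — most parsimoniously interpreted as homoplasy.
V (derived state '0') is shared by Taxon 1, Taxon 2, Taxon 4, Taxon 5, and Taxon 7 — a synapomorphy uniting that clade.
Only Taxon 2, Taxon 5, and Taxon 7 show the derived state '1' for VI, supporting them as a clade.
Only Taxon 5 and Taxon 7 show the derived state '0' for VII, supporting them as a clade.
Most parsimonious ingroup topology: (((Taxon 4,(Taxon 2,(Taxon 5,Taxon 7))),Taxon 1),Taxon 9).
The clade {Taxon 2, Taxon 4, Taxon 5, Taxon 7} is supported by II: its derived state '1' occurs in exactly those taxa and in no other taxon (including the outgroup).

II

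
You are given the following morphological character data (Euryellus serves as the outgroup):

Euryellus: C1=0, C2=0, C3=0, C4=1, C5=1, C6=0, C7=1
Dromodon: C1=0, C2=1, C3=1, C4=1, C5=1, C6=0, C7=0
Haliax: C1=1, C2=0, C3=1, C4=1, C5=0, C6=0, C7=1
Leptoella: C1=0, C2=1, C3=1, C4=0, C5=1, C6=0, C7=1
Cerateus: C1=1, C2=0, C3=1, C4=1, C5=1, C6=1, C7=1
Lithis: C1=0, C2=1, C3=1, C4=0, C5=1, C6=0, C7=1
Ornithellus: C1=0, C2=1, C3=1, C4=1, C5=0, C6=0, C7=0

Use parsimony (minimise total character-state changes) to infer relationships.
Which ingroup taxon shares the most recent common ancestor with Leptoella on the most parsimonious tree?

Character polarity is set by the outgroup: the derived state is whichever differs from the outgroup's state, so for C4, C5, C7 the derived state is '0', and for the remaining characters it is '1'.
Only Cerateus and Haliax show the derived state '1' for C1, supporting them as a clade.
C2: derived state '1' in Dromodon, Leptoella, Lithis, and Ornithellus only — synapomorphy for {Dromodon, Leptoella, Lithis, Ornithellus}.
C3 (derived state '1') is shared by all ingroup taxa — unites the whole ingroup.
C4 (derived state '0') is shared by Leptoella and Lithis — a synapomorphy uniting that clade.
C5 groups Haliax and Ornithellus, which is incompatible with the clades supported by the remaining characters; treating it as convergent (homoplasy) costs fewer steps than any alternative tree.
C6 (derived state '1') is unique to Cerateus (autapomorphy; uninformative for grouping).
C7 (derived state '0') is shared by Dromodon and Ornithellus — a synapomorphy uniting that clade.
Most parsimonious ingroup topology: (((Dromodon,Ornithellus),(Leptoella,Lithis)),(Haliax,Cerateus)).
Leptoella and Lithis form a cherry on this tree, so they are sister taxa.

Lithis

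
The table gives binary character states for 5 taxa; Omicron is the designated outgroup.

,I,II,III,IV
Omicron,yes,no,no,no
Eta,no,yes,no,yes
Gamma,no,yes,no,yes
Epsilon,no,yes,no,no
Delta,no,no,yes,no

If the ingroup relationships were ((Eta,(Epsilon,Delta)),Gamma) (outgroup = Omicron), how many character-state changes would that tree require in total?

6

Map each character onto ((Eta,(Epsilon,Delta)),Gamma) (rooted by Omicron) and count the minimum state changes it requires (Fitch parsimony):
I: 1; II: 2; III: 1; IV: 2.
Total tree length = 6.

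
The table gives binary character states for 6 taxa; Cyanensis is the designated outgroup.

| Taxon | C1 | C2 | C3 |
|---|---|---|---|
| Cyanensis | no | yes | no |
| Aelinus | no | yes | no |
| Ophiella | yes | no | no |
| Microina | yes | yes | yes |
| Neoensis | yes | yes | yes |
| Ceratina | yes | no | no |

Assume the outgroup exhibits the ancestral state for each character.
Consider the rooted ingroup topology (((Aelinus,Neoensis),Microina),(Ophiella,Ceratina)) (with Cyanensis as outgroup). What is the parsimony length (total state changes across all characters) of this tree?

5

Map each character onto (((Aelinus,Neoensis),Microina),(Ophiella,Ceratina)) (rooted by Cyanensis) and count the minimum state changes it requires (Fitch parsimony):
C1: 2; C2: 1; C3: 2.
Total tree length = 5.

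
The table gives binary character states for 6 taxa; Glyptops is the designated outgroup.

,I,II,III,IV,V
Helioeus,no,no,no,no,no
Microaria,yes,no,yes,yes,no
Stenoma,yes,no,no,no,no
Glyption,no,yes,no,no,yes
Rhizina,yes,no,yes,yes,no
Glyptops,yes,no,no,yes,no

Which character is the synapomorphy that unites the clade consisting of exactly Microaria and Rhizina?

Character polarity is set by the outgroup: the derived state is whichever differs from the outgroup's state, so for I, IV the derived state is 'no', and for the remaining characters it is 'yes'.
I (derived state 'no') is shared by Glyption and Helioeus — a synapomorphy uniting that clade.
II: derived state 'yes' in Glyption only — an autapomorphy, so it tells us nothing about relationships among taxa.
III: derived state 'yes' in Microaria and Rhizina only — synapomorphy for {Microaria, Rhizina}.
Only Glyption, Helioeus, and Stenoma show the derived state 'no' for IV, supporting them as a clade.
V: derived state 'yes' in Glyption only — an autapomorphy, so it tells us nothing about relationships among taxa.
Most parsimonious ingroup topology: (((Glyption,Helioeus),Stenoma),(Rhizina,Microaria)).
The clade {Microaria, Rhizina} is supported by III: its derived state 'yes' occurs in exactly those taxa and in no other taxon (including the outgroup).

III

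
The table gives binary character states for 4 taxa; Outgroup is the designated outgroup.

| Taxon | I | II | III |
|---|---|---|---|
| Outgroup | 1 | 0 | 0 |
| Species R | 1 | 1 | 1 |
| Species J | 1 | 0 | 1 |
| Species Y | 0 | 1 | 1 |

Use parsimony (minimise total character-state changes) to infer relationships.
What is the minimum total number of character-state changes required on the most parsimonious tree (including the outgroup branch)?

Character polarity is set by the outgroup: the derived state is whichever differs from the outgroup's state, so for I the derived state is '0', and for the remaining characters it is '1'.
I: derived state '0' in Species Y only — an autapomorphy, so it tells us nothing about relationships among taxa.
Only Species R and Species Y show the derived state '1' for II, supporting them as a clade.
III (derived state '1') is shared by all ingroup taxa — unites the whole ingroup.
Most parsimonious ingroup topology: ((Species R,Species Y),Species J).
Changes per character on this tree: I: 1; II: 1; III: 1.
Total = 3.

3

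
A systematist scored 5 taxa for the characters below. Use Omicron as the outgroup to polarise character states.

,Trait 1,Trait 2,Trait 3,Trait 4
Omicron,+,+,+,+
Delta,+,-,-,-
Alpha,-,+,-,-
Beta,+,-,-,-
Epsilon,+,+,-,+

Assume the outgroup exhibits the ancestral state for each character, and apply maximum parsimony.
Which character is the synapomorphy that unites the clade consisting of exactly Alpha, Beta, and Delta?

The outgroup has state '+' for every character, so '-' is the derived state throughout.
Trait 1 (derived state '-') is unique to Alpha (autapomorphy; uninformative for grouping).
Trait 2 (derived state '-') is shared by Beta and Delta — a synapomorphy uniting that clade.
All ingroup taxa share the derived state '-' for Trait 3; it defines the ingroup but does not resolve relationships within it.
Trait 4: derived state '-' in Alpha, Beta, and Delta only — synapomorphy for {Alpha, Beta, Delta}.
Most parsimonious ingroup topology: (((Delta,Beta),Alpha),Epsilon).
The clade {Alpha, Beta, Delta} is supported by Trait 4: its derived state '-' occurs in exactly those taxa and in no other taxon (including the outgroup).

Trait 4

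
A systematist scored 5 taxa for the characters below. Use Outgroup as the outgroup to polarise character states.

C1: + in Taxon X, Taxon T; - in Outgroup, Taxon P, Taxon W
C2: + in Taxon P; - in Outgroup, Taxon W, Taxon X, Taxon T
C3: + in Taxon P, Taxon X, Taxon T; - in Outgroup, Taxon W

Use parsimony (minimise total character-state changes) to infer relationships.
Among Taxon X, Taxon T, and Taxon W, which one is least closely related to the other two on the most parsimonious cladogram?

Taxon W

The outgroup has state '-' for every character, so '+' is the derived state throughout.
C1: derived state '+' in Taxon T and Taxon X only — synapomorphy for {Taxon T, Taxon X}.
C2 (derived state '+') is unique to Taxon P (autapomorphy; uninformative for grouping).
Only Taxon P, Taxon T, and Taxon X show the derived state '+' for C3, supporting them as a clade.
Most parsimonious ingroup topology: ((Taxon P,(Taxon X,Taxon T)),Taxon W).
Taxon T and Taxon X share a more recent common ancestor with each other than either does with Taxon W, so Taxon W is the least closely related of the three.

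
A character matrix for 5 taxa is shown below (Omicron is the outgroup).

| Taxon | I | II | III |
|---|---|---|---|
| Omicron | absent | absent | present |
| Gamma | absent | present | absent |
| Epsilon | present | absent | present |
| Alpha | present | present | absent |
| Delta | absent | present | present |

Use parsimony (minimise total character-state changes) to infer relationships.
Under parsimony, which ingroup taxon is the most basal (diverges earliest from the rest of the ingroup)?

Epsilon

Character polarity is set by the outgroup: the derived state is whichever differs from the outgroup's state, so for III the derived state is 'absent', and for the remaining characters it is 'present'.
I (state 'present') occurs in Alpha and Epsilon but conflicts with the nesting implied by the other characters — most parsimoniously interpreted as homoplasy.
II: derived state 'present' in Alpha, Delta, and Gamma only — synapomorphy for {Alpha, Delta, Gamma}.
III (derived state 'absent') is shared by Alpha and Gamma — a synapomorphy uniting that clade.
Most parsimonious ingroup topology: (((Gamma,Alpha),Delta),Epsilon).
Epsilon is sister to the clade containing all other ingroup taxa, so it is the earliest-diverging (most basal) ingroup lineage.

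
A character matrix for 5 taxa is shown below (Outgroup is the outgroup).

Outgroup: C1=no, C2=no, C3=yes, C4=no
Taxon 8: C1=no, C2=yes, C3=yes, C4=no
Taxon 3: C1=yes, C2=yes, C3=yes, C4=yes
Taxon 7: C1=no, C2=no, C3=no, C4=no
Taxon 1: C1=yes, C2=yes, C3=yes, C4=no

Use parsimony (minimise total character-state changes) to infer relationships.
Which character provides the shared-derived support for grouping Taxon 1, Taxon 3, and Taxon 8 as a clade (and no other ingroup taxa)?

Character polarity is set by the outgroup: the derived state is whichever differs from the outgroup's state, so for C3 the derived state is 'no', and for the remaining characters it is 'yes'.
C1 (derived state 'yes') is shared by Taxon 1 and Taxon 3 — a synapomorphy uniting that clade.
C2 (derived state 'yes') is shared by Taxon 1, Taxon 3, and Taxon 8 — a synapomorphy uniting that clade.
C3 (derived state 'no') is unique to Taxon 7 (autapomorphy; uninformative for grouping).
C4: derived state 'yes' in Taxon 3 only — an autapomorphy, so it tells us nothing about relationships among taxa.
Most parsimonious ingroup topology: ((Taxon 8,(Taxon 3,Taxon 1)),Taxon 7).
The clade {Taxon 1, Taxon 3, Taxon 8} is supported by C2: its derived state 'yes' occurs in exactly those taxa and in no other taxon (including the outgroup).

C2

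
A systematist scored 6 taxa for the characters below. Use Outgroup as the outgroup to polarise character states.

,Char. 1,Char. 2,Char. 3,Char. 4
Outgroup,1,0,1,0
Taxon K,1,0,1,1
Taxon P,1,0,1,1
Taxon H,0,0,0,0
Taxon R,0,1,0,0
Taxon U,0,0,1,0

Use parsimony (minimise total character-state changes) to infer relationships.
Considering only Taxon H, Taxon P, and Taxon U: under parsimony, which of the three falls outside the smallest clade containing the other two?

Taxon P

Character polarity is set by the outgroup: the derived state is whichever differs from the outgroup's state, so for Char. 1, Char. 3 the derived state is '0', and for the remaining characters it is '1'.
Char. 1: derived state '0' in Taxon H, Taxon R, and Taxon U only — synapomorphy for {Taxon H, Taxon R, Taxon U}.
Char. 2: derived state '1' in Taxon R only — an autapomorphy, so it tells us nothing about relationships among taxa.
Only Taxon H and Taxon R show the derived state '0' for Char. 3, supporting them as a clade.
Char. 4 (derived state '1') is shared by Taxon K and Taxon P — a synapomorphy uniting that clade.
Most parsimonious ingroup topology: ((Taxon K,Taxon P),((Taxon H,Taxon R),Taxon U)).
Taxon U and Taxon H share a more recent common ancestor with each other than either does with Taxon P, so Taxon P is the least closely related of the three.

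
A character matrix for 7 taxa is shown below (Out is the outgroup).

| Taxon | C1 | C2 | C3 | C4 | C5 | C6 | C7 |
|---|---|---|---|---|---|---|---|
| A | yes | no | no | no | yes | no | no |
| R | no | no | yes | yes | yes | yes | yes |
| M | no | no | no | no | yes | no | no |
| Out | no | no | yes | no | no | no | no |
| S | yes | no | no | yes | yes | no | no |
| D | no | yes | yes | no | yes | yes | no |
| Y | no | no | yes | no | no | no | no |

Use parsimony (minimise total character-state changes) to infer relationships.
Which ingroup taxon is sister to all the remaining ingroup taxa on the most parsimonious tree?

Character polarity is set by the outgroup: the derived state is whichever differs from the outgroup's state, so for C3 the derived state is 'no', and for the remaining characters it is 'yes'.
Only A and S show the derived state 'yes' for C1, supporting them as a clade.
C2: derived state 'yes' in D only — an autapomorphy, so it tells us nothing about relationships among taxa.
C3: derived state 'no' in A, M, and S only — synapomorphy for {A, M, S}.
C4 groups R and S, which is incompatible with the clades supported by the remaining characters; treating it as convergent (homoplasy) costs fewer steps than any alternative tree.
C5: derived state 'yes' in A, D, M, R, and S only — synapomorphy for {A, D, M, R, S}.
Only D and R show the derived state 'yes' for C6, supporting them as a clade.
C7: derived state 'yes' in R only — an autapomorphy, so it tells us nothing about relationships among taxa.
Most parsimonious ingroup topology: ((((S,A),M),(R,D)),Y).
Y is sister to the clade containing all other ingroup taxa, so it is the earliest-diverging (most basal) ingroup lineage.

Y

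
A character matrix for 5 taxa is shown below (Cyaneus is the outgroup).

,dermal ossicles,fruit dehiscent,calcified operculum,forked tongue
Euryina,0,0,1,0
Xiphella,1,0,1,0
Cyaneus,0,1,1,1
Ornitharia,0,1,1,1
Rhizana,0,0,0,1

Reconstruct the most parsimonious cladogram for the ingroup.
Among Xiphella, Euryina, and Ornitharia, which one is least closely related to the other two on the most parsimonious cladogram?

Character polarity is set by the outgroup: the derived state is whichever differs from the outgroup's state, so for fruit dehiscent, calcified operculum, forked tongue the derived state is '0', and for the remaining characters it is '1'.
dermal ossicles: derived state '1' in Xiphella only — an autapomorphy, so it tells us nothing about relationships among taxa.
fruit dehiscent: derived state '0' in Euryina, Rhizana, and Xiphella only — synapomorphy for {Euryina, Rhizana, Xiphella}.
calcified operculum (derived state '0') is unique to Rhizana (autapomorphy; uninformative for grouping).
forked tongue: derived state '0' in Euryina and Xiphella only — synapomorphy for {Euryina, Xiphella}.
Most parsimonious ingroup topology: (((Euryina,Xiphella),Rhizana),Ornitharia).
Xiphella and Euryina share a more recent common ancestor with each other than either does with Ornitharia, so Ornitharia is the least closely related of the three.

Ornitharia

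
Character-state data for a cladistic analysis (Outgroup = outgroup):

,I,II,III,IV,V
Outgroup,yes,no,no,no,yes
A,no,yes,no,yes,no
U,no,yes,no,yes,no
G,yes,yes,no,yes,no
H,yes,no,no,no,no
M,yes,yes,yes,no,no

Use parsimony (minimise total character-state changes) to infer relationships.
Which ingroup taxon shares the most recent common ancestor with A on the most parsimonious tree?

Character polarity is set by the outgroup: the derived state is whichever differs from the outgroup's state, so for I, V the derived state is 'no', and for the remaining characters it is 'yes'.
I: derived state 'no' in A and U only — synapomorphy for {A, U}.
II (derived state 'yes') is shared by A, G, M, and U — a synapomorphy uniting that clade.
III: derived state 'yes' in M only — an autapomorphy, so it tells us nothing about relationships among taxa.
IV (derived state 'yes') is shared by A, G, and U — a synapomorphy uniting that clade.
All ingroup taxa share the derived state 'no' for V; it defines the ingroup but does not resolve relationships within it.
Most parsimonious ingroup topology: ((((A,U),G),M),H).
A and U form a cherry on this tree, so they are sister taxa.

U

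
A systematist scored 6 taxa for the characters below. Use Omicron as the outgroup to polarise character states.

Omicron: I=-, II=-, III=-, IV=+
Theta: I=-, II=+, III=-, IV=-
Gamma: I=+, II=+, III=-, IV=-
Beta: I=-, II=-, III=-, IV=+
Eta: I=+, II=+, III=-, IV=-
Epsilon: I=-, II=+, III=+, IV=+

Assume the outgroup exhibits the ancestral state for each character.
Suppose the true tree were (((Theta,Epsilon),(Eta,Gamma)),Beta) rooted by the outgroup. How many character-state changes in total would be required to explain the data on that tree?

Map each character onto (((Theta,Epsilon),(Eta,Gamma)),Beta) (rooted by Omicron) and count the minimum state changes it requires (Fitch parsimony):
I: 1; II: 1; III: 1; IV: 2.
Total tree length = 5.

5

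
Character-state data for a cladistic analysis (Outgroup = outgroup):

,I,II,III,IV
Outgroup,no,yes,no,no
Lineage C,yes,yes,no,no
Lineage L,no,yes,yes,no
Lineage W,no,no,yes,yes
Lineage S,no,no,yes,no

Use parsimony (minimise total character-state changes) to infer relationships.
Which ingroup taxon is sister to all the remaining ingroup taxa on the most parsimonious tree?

Character polarity is set by the outgroup: the derived state is whichever differs from the outgroup's state, so for II the derived state is 'no', and for the remaining characters it is 'yes'.
I (derived state 'yes') is unique to Lineage C (autapomorphy; uninformative for grouping).
Only Lineage S and Lineage W show the derived state 'no' for II, supporting them as a clade.
Only Lineage L, Lineage S, and Lineage W show the derived state 'yes' for III, supporting them as a clade.
IV (derived state 'yes') is unique to Lineage W (autapomorphy; uninformative for grouping).
Most parsimonious ingroup topology: (Lineage C,(Lineage L,(Lineage W,Lineage S))).
Lineage C is sister to the clade containing all other ingroup taxa, so it is the earliest-diverging (most basal) ingroup lineage.

Lineage C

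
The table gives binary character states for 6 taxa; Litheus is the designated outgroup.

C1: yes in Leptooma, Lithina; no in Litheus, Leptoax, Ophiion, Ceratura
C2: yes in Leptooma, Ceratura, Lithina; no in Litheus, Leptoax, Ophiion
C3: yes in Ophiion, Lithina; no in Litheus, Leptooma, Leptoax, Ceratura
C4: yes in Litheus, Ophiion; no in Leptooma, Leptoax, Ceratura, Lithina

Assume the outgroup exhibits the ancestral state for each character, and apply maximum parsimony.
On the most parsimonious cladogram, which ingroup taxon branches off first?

Ophiion

Character polarity is set by the outgroup: the derived state is whichever differs from the outgroup's state, so for C4 the derived state is 'no', and for the remaining characters it is 'yes'.
Only Leptooma and Lithina show the derived state 'yes' for C1, supporting them as a clade.
C2 (derived state 'yes') is shared by Ceratura, Leptooma, and Lithina — a synapomorphy uniting that clade.
C3 groups Lithina and Ophiion, which is incompatible with the clades supported by the remaining characters; treating it as convergent (homoplasy) costs fewer steps than any alternative tree.
Only Ceratura, Leptoax, Leptooma, and Lithina show the derived state 'no' for C4, supporting them as a clade.
Most parsimonious ingroup topology: ((((Leptooma,Lithina),Ceratura),Leptoax),Ophiion).
Ophiion is sister to the clade containing all other ingroup taxa, so it is the earliest-diverging (most basal) ingroup lineage.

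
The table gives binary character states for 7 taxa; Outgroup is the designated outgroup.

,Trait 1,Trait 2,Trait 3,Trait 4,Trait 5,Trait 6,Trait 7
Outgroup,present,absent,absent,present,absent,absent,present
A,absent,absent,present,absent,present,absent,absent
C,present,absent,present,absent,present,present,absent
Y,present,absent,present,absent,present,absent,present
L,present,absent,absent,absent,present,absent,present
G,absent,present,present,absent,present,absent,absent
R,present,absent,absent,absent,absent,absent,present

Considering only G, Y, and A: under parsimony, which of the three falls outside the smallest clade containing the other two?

Y

Character polarity is set by the outgroup: the derived state is whichever differs from the outgroup's state, so for Trait 1, Trait 4, Trait 7 the derived state is 'absent', and for the remaining characters it is 'present'.
Only A and G show the derived state 'absent' for Trait 1, supporting them as a clade.
Trait 2: derived state 'present' in G only — an autapomorphy, so it tells us nothing about relationships among taxa.
Trait 3: derived state 'present' in A, C, G, and Y only — synapomorphy for {A, C, G, Y}.
All ingroup taxa share the derived state 'absent' for Trait 4; it defines the ingroup but does not resolve relationships within it.
Trait 5: derived state 'present' in A, C, G, L, and Y only — synapomorphy for {A, C, G, L, Y}.
Trait 6 (derived state 'present') is unique to C (autapomorphy; uninformative for grouping).
Trait 7: derived state 'absent' in A, C, and G only — synapomorphy for {A, C, G}.
Most parsimonious ingroup topology: (((((A,G),C),Y),L),R).
G and A share a more recent common ancestor with each other than either does with Y, so Y is the least closely related of the three.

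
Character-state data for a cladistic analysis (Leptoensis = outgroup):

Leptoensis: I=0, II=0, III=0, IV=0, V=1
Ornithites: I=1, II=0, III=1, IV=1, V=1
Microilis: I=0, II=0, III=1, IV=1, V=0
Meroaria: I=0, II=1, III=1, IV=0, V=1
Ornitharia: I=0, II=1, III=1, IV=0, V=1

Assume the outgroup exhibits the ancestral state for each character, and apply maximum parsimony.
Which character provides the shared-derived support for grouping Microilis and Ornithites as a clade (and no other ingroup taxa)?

Character polarity is set by the outgroup: the derived state is whichever differs from the outgroup's state, so for V the derived state is '0', and for the remaining characters it is '1'.
I (derived state '1') is unique to Ornithites (autapomorphy; uninformative for grouping).
II (derived state '1') is shared by Meroaria and Ornitharia — a synapomorphy uniting that clade.
All ingroup taxa share the derived state '1' for III; it defines the ingroup but does not resolve relationships within it.
IV (derived state '1') is shared by Microilis and Ornithites — a synapomorphy uniting that clade.
V: derived state '0' in Microilis only — an autapomorphy, so it tells us nothing about relationships among taxa.
Most parsimonious ingroup topology: ((Ornithites,Microilis),(Meroaria,Ornitharia)).
The clade {Microilis, Ornithites} is supported by IV: its derived state '1' occurs in exactly those taxa and in no other taxon (including the outgroup).

IV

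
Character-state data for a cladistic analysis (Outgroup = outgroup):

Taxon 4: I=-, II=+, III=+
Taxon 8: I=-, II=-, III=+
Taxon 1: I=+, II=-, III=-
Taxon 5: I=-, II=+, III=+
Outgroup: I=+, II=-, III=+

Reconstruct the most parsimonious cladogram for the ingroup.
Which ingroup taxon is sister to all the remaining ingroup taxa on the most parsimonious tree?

Character polarity is set by the outgroup: the derived state is whichever differs from the outgroup's state, so for I, III the derived state is '-', and for the remaining characters it is '+'.
Only Taxon 4, Taxon 5, and Taxon 8 show the derived state '-' for I, supporting them as a clade.
II: derived state '+' in Taxon 4 and Taxon 5 only — synapomorphy for {Taxon 4, Taxon 5}.
III: derived state '-' in Taxon 1 only — an autapomorphy, so it tells us nothing about relationships among taxa.
Most parsimonious ingroup topology: (((Taxon 4,Taxon 5),Taxon 8),Taxon 1).
Taxon 1 is sister to the clade containing all other ingroup taxa, so it is the earliest-diverging (most basal) ingroup lineage.

Taxon 1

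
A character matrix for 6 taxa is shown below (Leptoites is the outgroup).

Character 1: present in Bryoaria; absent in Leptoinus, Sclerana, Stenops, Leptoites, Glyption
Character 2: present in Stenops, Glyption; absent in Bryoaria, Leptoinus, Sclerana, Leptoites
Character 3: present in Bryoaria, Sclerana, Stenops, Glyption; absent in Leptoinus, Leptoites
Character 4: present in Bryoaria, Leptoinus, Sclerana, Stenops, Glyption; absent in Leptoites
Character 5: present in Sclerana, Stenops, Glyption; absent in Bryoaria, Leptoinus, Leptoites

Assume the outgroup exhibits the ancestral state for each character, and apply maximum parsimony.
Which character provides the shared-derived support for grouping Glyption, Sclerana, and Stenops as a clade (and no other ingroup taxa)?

The outgroup has state 'absent' for every character, so 'present' is the derived state throughout.
Character 1: derived state 'present' in Bryoaria only — an autapomorphy, so it tells us nothing about relationships among taxa.
Character 2: derived state 'present' in Glyption and Stenops only — synapomorphy for {Glyption, Stenops}.
Character 3 (derived state 'present') is shared by Bryoaria, Glyption, Sclerana, and Stenops — a synapomorphy uniting that clade.
Character 4 (derived state 'present') is shared by all ingroup taxa — unites the whole ingroup.
Character 5: derived state 'present' in Glyption, Sclerana, and Stenops only — synapomorphy for {Glyption, Sclerana, Stenops}.
Most parsimonious ingroup topology: ((((Stenops,Glyption),Sclerana),Bryoaria),Leptoinus).
The clade {Glyption, Sclerana, Stenops} is supported by Character 5: its derived state 'present' occurs in exactly those taxa and in no other taxon (including the outgroup).

Character 5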